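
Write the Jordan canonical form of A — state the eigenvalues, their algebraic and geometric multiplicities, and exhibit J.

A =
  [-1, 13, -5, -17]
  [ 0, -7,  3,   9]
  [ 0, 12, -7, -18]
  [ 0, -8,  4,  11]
J_3(-1) ⊕ J_1(-1)

The characteristic polynomial is
  det(x·I − A) = x^4 + 4*x^3 + 6*x^2 + 4*x + 1 = (x + 1)^4

Eigenvalues and multiplicities (the geometric multiplicity of λ is n − rank(A − λI), which equals the number of Jordan blocks for λ):
  λ = -1: algebraic multiplicity = 4, geometric multiplicity = 2

Determining the block sizes for each eigenvalue:
  λ = -1: with am = 4 and gm = 2, the partition is not yet determined (e.g. several partitions of 4 into 2 parts exist). Let N = A − (-1)·I. Computing rank(N^1) = 2, rank(N^2) = 1, rank(N^3) = 0; the number of blocks of size ≥ j is rank(N^{j−1}) − rank(N^j), giving [2, 1, 1]. So we have 1 block(s) of size 3, 1 block(s) of size 1 → block sizes [3, 1]

Assembling the blocks gives a Jordan form
J =
  [-1,  1,  0,  0]
  [ 0, -1,  1,  0]
  [ 0,  0, -1,  0]
  [ 0,  0,  0, -1]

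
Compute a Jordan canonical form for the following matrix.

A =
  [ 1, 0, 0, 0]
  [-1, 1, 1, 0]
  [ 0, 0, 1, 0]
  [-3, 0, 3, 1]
J_2(1) ⊕ J_1(1) ⊕ J_1(1)

The characteristic polynomial is
  det(x·I − A) = x^4 - 4*x^3 + 6*x^2 - 4*x + 1 = (x - 1)^4

Eigenvalues and multiplicities (the geometric multiplicity of λ is n − rank(A − λI), which equals the number of Jordan blocks for λ):
  λ = 1: algebraic multiplicity = 4, geometric multiplicity = 3

Determining the block sizes for each eigenvalue:
  λ = 1: 3 blocks summing to 4 forces exactly one block of size 2 and the rest size 1 → block sizes [2, 1, 1]

Assembling the blocks gives a Jordan form
J =
  [1, 1, 0, 0]
  [0, 1, 0, 0]
  [0, 0, 1, 0]
  [0, 0, 0, 1]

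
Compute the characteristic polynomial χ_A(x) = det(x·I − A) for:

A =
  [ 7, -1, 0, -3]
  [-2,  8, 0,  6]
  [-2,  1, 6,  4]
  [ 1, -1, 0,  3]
x^4 - 24*x^3 + 216*x^2 - 864*x + 1296

Expanding det(x·I − A) (e.g. by cofactor expansion or by noting that A is similar to its Jordan form J, which has the same characteristic polynomial as A) gives
  χ_A(x) = x^4 - 24*x^3 + 216*x^2 - 864*x + 1296
which factors as (x - 6)^4. The eigenvalues (with algebraic multiplicities) are λ = 6 with multiplicity 4.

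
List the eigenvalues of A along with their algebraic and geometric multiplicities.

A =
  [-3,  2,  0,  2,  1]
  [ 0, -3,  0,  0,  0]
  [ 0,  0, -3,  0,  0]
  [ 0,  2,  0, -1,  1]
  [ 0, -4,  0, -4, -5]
λ = -3: alg = 5, geom = 4

Step 1 — factor the characteristic polynomial to read off the algebraic multiplicities:
  χ_A(x) = (x + 3)^5

Step 2 — compute geometric multiplicities via the rank-nullity identity g(λ) = n − rank(A − λI):
  rank(A − (-3)·I) = 1, so dim ker(A − (-3)·I) = n − 1 = 4

Summary:
  λ = -3: algebraic multiplicity = 5, geometric multiplicity = 4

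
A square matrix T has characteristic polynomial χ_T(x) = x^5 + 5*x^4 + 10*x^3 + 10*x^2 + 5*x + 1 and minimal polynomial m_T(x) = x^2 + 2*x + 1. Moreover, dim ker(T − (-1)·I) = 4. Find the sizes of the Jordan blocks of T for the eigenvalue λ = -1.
Block sizes for λ = -1: [2, 1, 1, 1]

Step 1 — from the characteristic polynomial, algebraic multiplicity of λ = -1 is 5. From dim ker(T − (-1)·I) = 4, there are exactly 4 Jordan blocks for λ = -1.
Step 2 — from the minimal polynomial, the factor (x + 1)^2 tells us the largest block for λ = -1 has size 2.
Step 3 — with total size 5, 4 blocks, and largest block 2, the block sizes (in nonincreasing order) are [2, 1, 1, 1].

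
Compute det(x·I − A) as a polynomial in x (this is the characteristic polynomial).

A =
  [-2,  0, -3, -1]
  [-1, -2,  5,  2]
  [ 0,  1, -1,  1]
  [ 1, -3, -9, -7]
x^4 + 12*x^3 + 54*x^2 + 108*x + 81

Expanding det(x·I − A) (e.g. by cofactor expansion or by noting that A is similar to its Jordan form J, which has the same characteristic polynomial as A) gives
  χ_A(x) = x^4 + 12*x^3 + 54*x^2 + 108*x + 81
which factors as (x + 3)^4. The eigenvalues (with algebraic multiplicities) are λ = -3 with multiplicity 4.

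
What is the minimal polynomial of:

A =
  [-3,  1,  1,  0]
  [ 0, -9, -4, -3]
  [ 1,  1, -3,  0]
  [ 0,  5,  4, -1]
x^3 + 12*x^2 + 48*x + 64

The characteristic polynomial is χ_A(x) = (x + 4)^4, so the eigenvalues are known. The minimal polynomial is
  m_A(x) = Π_λ (x − λ)^{k_λ}
where k_λ is the size of the *largest* Jordan block for λ (equivalently, the smallest k with (A − λI)^k v = 0 for every generalised eigenvector v of λ).

  λ = -4: largest Jordan block has size 3, contributing (x + 4)^3

So m_A(x) = (x + 4)^3 = x^3 + 12*x^2 + 48*x + 64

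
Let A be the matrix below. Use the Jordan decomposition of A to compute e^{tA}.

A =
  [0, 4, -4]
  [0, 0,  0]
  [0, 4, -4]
e^{tA} =
  [1, 1 - exp(-4*t), -1 + exp(-4*t)]
  [0, 1, 0]
  [0, 1 - exp(-4*t), exp(-4*t)]

Strategy: write A = P · J · P⁻¹ where J is a Jordan canonical form, so e^{tA} = P · e^{tJ} · P⁻¹, and e^{tJ} can be computed block-by-block.

A has Jordan form
J =
  [-4, 0, 0]
  [ 0, 0, 0]
  [ 0, 0, 0]
(up to reordering of blocks).

Per-block formulas:
  For a 1×1 block at λ = 0: exp(t · [0]) = [e^(0t)].
  For a 1×1 block at λ = -4: exp(t · [-4]) = [e^(-4t)].

After assembling e^{tJ} and conjugating by P, we get:

e^{tA} =
  [1, 1 - exp(-4*t), -1 + exp(-4*t)]
  [0, 1, 0]
  [0, 1 - exp(-4*t), exp(-4*t)]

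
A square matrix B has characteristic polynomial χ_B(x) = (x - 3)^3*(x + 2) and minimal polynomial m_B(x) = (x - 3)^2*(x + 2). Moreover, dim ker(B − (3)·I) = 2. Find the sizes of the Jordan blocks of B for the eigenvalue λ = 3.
Block sizes for λ = 3: [2, 1]

Step 1 — from the characteristic polynomial, algebraic multiplicity of λ = 3 is 3. From dim ker(B − (3)·I) = 2, there are exactly 2 Jordan blocks for λ = 3.
Step 2 — from the minimal polynomial, the factor (x − 3)^2 tells us the largest block for λ = 3 has size 2.
Step 3 — with total size 3, 2 blocks, and largest block 2, the block sizes (in nonincreasing order) are [2, 1].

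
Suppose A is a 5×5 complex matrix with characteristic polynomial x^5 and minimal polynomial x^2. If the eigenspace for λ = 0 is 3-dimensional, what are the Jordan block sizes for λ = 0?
Block sizes for λ = 0: [2, 2, 1]

Step 1 — from the characteristic polynomial, algebraic multiplicity of λ = 0 is 5. From dim ker(A − (0)·I) = 3, there are exactly 3 Jordan blocks for λ = 0.
Step 2 — from the minimal polynomial, the factor (x − 0)^2 tells us the largest block for λ = 0 has size 2.
Step 3 — with total size 5, 3 blocks, and largest block 2, the block sizes (in nonincreasing order) are [2, 2, 1].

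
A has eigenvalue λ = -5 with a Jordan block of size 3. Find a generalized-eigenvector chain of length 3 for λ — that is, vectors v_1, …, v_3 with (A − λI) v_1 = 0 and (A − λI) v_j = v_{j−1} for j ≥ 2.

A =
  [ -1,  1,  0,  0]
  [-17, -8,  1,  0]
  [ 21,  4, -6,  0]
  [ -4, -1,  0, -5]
A Jordan chain for λ = -5 of length 3:
v_1 = (-1, 4, -5, 1)ᵀ
v_2 = (4, -17, 21, -4)ᵀ
v_3 = (1, 0, 0, 0)ᵀ

Let N = A − (-5)·I. We want v_3 with N^3 v_3 = 0 but N^2 v_3 ≠ 0; then v_{j-1} := N · v_j for j = 3, …, 2.

Pick v_3 = (1, 0, 0, 0)ᵀ.
Then v_2 = N · v_3 = (4, -17, 21, -4)ᵀ.
Then v_1 = N · v_2 = (-1, 4, -5, 1)ᵀ.

Sanity check: (A − (-5)·I) v_1 = (0, 0, 0, 0)ᵀ = 0. ✓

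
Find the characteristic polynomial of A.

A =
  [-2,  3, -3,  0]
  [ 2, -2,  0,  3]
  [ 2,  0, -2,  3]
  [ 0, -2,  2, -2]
x^4 + 8*x^3 + 24*x^2 + 32*x + 16

Expanding det(x·I − A) (e.g. by cofactor expansion or by noting that A is similar to its Jordan form J, which has the same characteristic polynomial as A) gives
  χ_A(x) = x^4 + 8*x^3 + 24*x^2 + 32*x + 16
which factors as (x + 2)^4. The eigenvalues (with algebraic multiplicities) are λ = -2 with multiplicity 4.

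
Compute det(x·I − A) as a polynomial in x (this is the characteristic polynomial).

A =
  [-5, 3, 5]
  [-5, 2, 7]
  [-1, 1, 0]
x^3 + 3*x^2 + 3*x + 1

Expanding det(x·I − A) (e.g. by cofactor expansion or by noting that A is similar to its Jordan form J, which has the same characteristic polynomial as A) gives
  χ_A(x) = x^3 + 3*x^2 + 3*x + 1
which factors as (x + 1)^3. The eigenvalues (with algebraic multiplicities) are λ = -1 with multiplicity 3.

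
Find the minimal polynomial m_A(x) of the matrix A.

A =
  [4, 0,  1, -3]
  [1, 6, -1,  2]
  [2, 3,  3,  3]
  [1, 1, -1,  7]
x^2 - 10*x + 25

The characteristic polynomial is χ_A(x) = (x - 5)^4, so the eigenvalues are known. The minimal polynomial is
  m_A(x) = Π_λ (x − λ)^{k_λ}
where k_λ is the size of the *largest* Jordan block for λ (equivalently, the smallest k with (A − λI)^k v = 0 for every generalised eigenvector v of λ).

  λ = 5: largest Jordan block has size 2, contributing (x − 5)^2

So m_A(x) = (x - 5)^2 = x^2 - 10*x + 25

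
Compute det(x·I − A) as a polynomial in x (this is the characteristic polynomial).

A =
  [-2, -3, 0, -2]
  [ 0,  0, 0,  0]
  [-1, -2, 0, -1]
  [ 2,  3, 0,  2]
x^4

Expanding det(x·I − A) (e.g. by cofactor expansion or by noting that A is similar to its Jordan form J, which has the same characteristic polynomial as A) gives
  χ_A(x) = x^4
which factors as x^4. The eigenvalues (with algebraic multiplicities) are λ = 0 with multiplicity 4.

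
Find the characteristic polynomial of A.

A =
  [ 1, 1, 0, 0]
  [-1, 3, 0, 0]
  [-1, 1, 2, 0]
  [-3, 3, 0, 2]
x^4 - 8*x^3 + 24*x^2 - 32*x + 16

Expanding det(x·I − A) (e.g. by cofactor expansion or by noting that A is similar to its Jordan form J, which has the same characteristic polynomial as A) gives
  χ_A(x) = x^4 - 8*x^3 + 24*x^2 - 32*x + 16
which factors as (x - 2)^4. The eigenvalues (with algebraic multiplicities) are λ = 2 with multiplicity 4.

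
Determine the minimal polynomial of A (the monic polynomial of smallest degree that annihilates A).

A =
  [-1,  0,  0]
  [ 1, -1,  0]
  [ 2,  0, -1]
x^2 + 2*x + 1

The characteristic polynomial is χ_A(x) = (x + 1)^3, so the eigenvalues are known. The minimal polynomial is
  m_A(x) = Π_λ (x − λ)^{k_λ}
where k_λ is the size of the *largest* Jordan block for λ (equivalently, the smallest k with (A − λI)^k v = 0 for every generalised eigenvector v of λ).

  λ = -1: largest Jordan block has size 2, contributing (x + 1)^2

So m_A(x) = (x + 1)^2 = x^2 + 2*x + 1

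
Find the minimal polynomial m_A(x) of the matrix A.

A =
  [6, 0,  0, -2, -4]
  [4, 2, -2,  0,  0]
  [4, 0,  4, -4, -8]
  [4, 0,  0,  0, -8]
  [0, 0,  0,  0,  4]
x^2 - 6*x + 8

The characteristic polynomial is χ_A(x) = (x - 4)^3*(x - 2)^2, so the eigenvalues are known. The minimal polynomial is
  m_A(x) = Π_λ (x − λ)^{k_λ}
where k_λ is the size of the *largest* Jordan block for λ (equivalently, the smallest k with (A − λI)^k v = 0 for every generalised eigenvector v of λ).

  λ = 2: largest Jordan block has size 1, contributing (x − 2)
  λ = 4: largest Jordan block has size 1, contributing (x − 4)

So m_A(x) = (x - 4)*(x - 2) = x^2 - 6*x + 8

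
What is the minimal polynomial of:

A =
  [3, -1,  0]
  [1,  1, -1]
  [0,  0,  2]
x^3 - 6*x^2 + 12*x - 8

The characteristic polynomial is χ_A(x) = (x - 2)^3, so the eigenvalues are known. The minimal polynomial is
  m_A(x) = Π_λ (x − λ)^{k_λ}
where k_λ is the size of the *largest* Jordan block for λ (equivalently, the smallest k with (A − λI)^k v = 0 for every generalised eigenvector v of λ).

  λ = 2: largest Jordan block has size 3, contributing (x − 2)^3

So m_A(x) = (x - 2)^3 = x^3 - 6*x^2 + 12*x - 8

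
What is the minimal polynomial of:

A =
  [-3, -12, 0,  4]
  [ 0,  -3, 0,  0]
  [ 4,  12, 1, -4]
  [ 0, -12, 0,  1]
x^2 + 2*x - 3

The characteristic polynomial is χ_A(x) = (x - 1)^2*(x + 3)^2, so the eigenvalues are known. The minimal polynomial is
  m_A(x) = Π_λ (x − λ)^{k_λ}
where k_λ is the size of the *largest* Jordan block for λ (equivalently, the smallest k with (A − λI)^k v = 0 for every generalised eigenvector v of λ).

  λ = -3: largest Jordan block has size 1, contributing (x + 3)
  λ = 1: largest Jordan block has size 1, contributing (x − 1)

So m_A(x) = (x - 1)*(x + 3) = x^2 + 2*x - 3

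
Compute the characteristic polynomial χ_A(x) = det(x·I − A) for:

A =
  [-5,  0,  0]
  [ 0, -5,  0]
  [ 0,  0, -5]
x^3 + 15*x^2 + 75*x + 125

Expanding det(x·I − A) (e.g. by cofactor expansion or by noting that A is similar to its Jordan form J, which has the same characteristic polynomial as A) gives
  χ_A(x) = x^3 + 15*x^2 + 75*x + 125
which factors as (x + 5)^3. The eigenvalues (with algebraic multiplicities) are λ = -5 with multiplicity 3.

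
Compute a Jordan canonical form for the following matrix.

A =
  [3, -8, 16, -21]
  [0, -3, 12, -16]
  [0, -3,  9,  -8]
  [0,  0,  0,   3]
J_2(3) ⊕ J_2(3)

The characteristic polynomial is
  det(x·I − A) = x^4 - 12*x^3 + 54*x^2 - 108*x + 81 = (x - 3)^4

Eigenvalues and multiplicities (the geometric multiplicity of λ is n − rank(A − λI), which equals the number of Jordan blocks for λ):
  λ = 3: algebraic multiplicity = 4, geometric multiplicity = 2

Determining the block sizes for each eigenvalue:
  λ = 3: with am = 4 and gm = 2, the partition is not yet determined (e.g. several partitions of 4 into 2 parts exist). Let N = A − (3)·I. Computing rank(N^1) = 2, rank(N^2) = 0; the number of blocks of size ≥ j is rank(N^{j−1}) − rank(N^j), giving [2, 2]. So we have 2 block(s) of size 2 → block sizes [2, 2]

Assembling the blocks gives a Jordan form
J =
  [3, 1, 0, 0]
  [0, 3, 0, 0]
  [0, 0, 3, 1]
  [0, 0, 0, 3]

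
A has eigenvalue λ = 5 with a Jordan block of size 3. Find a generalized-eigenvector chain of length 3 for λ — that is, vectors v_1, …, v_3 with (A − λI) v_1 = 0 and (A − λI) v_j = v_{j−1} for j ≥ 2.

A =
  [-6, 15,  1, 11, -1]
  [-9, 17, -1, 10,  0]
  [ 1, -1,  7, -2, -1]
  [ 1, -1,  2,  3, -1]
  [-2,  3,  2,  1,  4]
A Jordan chain for λ = 5 of length 3:
v_1 = (-4, -3, 0, 0, -1)ᵀ
v_2 = (1, -1, 2, 2, 2)ᵀ
v_3 = (0, 0, 1, 0, 0)ᵀ

Let N = A − (5)·I. We want v_3 with N^3 v_3 = 0 but N^2 v_3 ≠ 0; then v_{j-1} := N · v_j for j = 3, …, 2.

Pick v_3 = (0, 0, 1, 0, 0)ᵀ.
Then v_2 = N · v_3 = (1, -1, 2, 2, 2)ᵀ.
Then v_1 = N · v_2 = (-4, -3, 0, 0, -1)ᵀ.

Sanity check: (A − (5)·I) v_1 = (0, 0, 0, 0, 0)ᵀ = 0. ✓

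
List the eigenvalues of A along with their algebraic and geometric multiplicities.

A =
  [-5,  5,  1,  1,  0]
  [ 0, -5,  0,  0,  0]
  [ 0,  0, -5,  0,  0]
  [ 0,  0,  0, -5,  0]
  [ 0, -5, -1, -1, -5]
λ = -5: alg = 5, geom = 4

Step 1 — factor the characteristic polynomial to read off the algebraic multiplicities:
  χ_A(x) = (x + 5)^5

Step 2 — compute geometric multiplicities via the rank-nullity identity g(λ) = n − rank(A − λI):
  rank(A − (-5)·I) = 1, so dim ker(A − (-5)·I) = n − 1 = 4

Summary:
  λ = -5: algebraic multiplicity = 5, geometric multiplicity = 4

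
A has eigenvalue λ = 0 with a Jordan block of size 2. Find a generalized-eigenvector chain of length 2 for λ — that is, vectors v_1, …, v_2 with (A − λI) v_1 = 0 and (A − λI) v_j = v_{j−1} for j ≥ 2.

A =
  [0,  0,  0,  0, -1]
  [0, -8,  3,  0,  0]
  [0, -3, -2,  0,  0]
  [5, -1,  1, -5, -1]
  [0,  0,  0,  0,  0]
A Jordan chain for λ = 0 of length 2:
v_1 = (-1, 0, 0, -1, 0)ᵀ
v_2 = (0, 0, 0, 0, 1)ᵀ

Let N = A − (0)·I. We want v_2 with N^2 v_2 = 0 but N^1 v_2 ≠ 0; then v_{j-1} := N · v_j for j = 2, …, 2.

Pick v_2 = (0, 0, 0, 0, 1)ᵀ.
Then v_1 = N · v_2 = (-1, 0, 0, -1, 0)ᵀ.

Sanity check: (A − (0)·I) v_1 = (0, 0, 0, 0, 0)ᵀ = 0. ✓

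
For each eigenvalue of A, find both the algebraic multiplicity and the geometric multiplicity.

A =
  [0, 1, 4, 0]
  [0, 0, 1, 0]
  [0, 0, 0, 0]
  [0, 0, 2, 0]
λ = 0: alg = 4, geom = 2

Step 1 — factor the characteristic polynomial to read off the algebraic multiplicities:
  χ_A(x) = x^4

Step 2 — compute geometric multiplicities via the rank-nullity identity g(λ) = n − rank(A − λI):
  rank(A − (0)·I) = 2, so dim ker(A − (0)·I) = n − 2 = 2

Summary:
  λ = 0: algebraic multiplicity = 4, geometric multiplicity = 2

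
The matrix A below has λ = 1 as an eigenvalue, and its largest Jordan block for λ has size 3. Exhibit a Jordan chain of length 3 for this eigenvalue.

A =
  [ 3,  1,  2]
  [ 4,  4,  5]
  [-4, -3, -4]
A Jordan chain for λ = 1 of length 3:
v_1 = (-1, -2, 2)ᵀ
v_2 = (1, 3, -3)ᵀ
v_3 = (0, 1, 0)ᵀ

Let N = A − (1)·I. We want v_3 with N^3 v_3 = 0 but N^2 v_3 ≠ 0; then v_{j-1} := N · v_j for j = 3, …, 2.

Pick v_3 = (0, 1, 0)ᵀ.
Then v_2 = N · v_3 = (1, 3, -3)ᵀ.
Then v_1 = N · v_2 = (-1, -2, 2)ᵀ.

Sanity check: (A − (1)·I) v_1 = (0, 0, 0)ᵀ = 0. ✓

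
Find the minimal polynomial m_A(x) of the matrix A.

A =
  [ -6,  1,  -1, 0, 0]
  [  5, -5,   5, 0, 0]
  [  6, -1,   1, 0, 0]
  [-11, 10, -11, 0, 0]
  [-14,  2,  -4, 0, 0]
x^4 + 10*x^3 + 25*x^2

The characteristic polynomial is χ_A(x) = x^3*(x + 5)^2, so the eigenvalues are known. The minimal polynomial is
  m_A(x) = Π_λ (x − λ)^{k_λ}
where k_λ is the size of the *largest* Jordan block for λ (equivalently, the smallest k with (A − λI)^k v = 0 for every generalised eigenvector v of λ).

  λ = -5: largest Jordan block has size 2, contributing (x + 5)^2
  λ = 0: largest Jordan block has size 2, contributing (x − 0)^2

So m_A(x) = x^2*(x + 5)^2 = x^4 + 10*x^3 + 25*x^2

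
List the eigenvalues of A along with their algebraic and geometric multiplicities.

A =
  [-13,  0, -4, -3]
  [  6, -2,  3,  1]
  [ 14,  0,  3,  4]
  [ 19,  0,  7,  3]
λ = -3: alg = 1, geom = 1; λ = -2: alg = 3, geom = 1

Step 1 — factor the characteristic polynomial to read off the algebraic multiplicities:
  χ_A(x) = (x + 2)^3*(x + 3)

Step 2 — compute geometric multiplicities via the rank-nullity identity g(λ) = n − rank(A − λI):
  rank(A − (-3)·I) = 3, so dim ker(A − (-3)·I) = n − 3 = 1
  rank(A − (-2)·I) = 3, so dim ker(A − (-2)·I) = n − 3 = 1

Summary:
  λ = -3: algebraic multiplicity = 1, geometric multiplicity = 1
  λ = -2: algebraic multiplicity = 3, geometric multiplicity = 1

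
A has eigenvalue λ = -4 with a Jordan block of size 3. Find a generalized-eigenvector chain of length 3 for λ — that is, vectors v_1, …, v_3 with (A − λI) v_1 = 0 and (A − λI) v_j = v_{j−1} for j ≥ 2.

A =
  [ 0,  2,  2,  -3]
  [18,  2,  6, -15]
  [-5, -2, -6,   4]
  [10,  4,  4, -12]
A Jordan chain for λ = -4 of length 3:
v_1 = (12, 0, -6, 12)ᵀ
v_2 = (4, 18, -5, 10)ᵀ
v_3 = (1, 0, 0, 0)ᵀ

Let N = A − (-4)·I. We want v_3 with N^3 v_3 = 0 but N^2 v_3 ≠ 0; then v_{j-1} := N · v_j for j = 3, …, 2.

Pick v_3 = (1, 0, 0, 0)ᵀ.
Then v_2 = N · v_3 = (4, 18, -5, 10)ᵀ.
Then v_1 = N · v_2 = (12, 0, -6, 12)ᵀ.

Sanity check: (A − (-4)·I) v_1 = (0, 0, 0, 0)ᵀ = 0. ✓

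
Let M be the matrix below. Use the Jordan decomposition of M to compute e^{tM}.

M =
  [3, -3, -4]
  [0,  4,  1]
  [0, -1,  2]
e^{tM} =
  [exp(3*t), t^2*exp(3*t)/2 - 3*t*exp(3*t), t^2*exp(3*t)/2 - 4*t*exp(3*t)]
  [0, t*exp(3*t) + exp(3*t), t*exp(3*t)]
  [0, -t*exp(3*t), -t*exp(3*t) + exp(3*t)]

Strategy: write M = P · J · P⁻¹ where J is a Jordan canonical form, so e^{tM} = P · e^{tJ} · P⁻¹, and e^{tJ} can be computed block-by-block.

M has Jordan form
J =
  [3, 1, 0]
  [0, 3, 1]
  [0, 0, 3]
(up to reordering of blocks).

Per-block formulas:
  For a 3×3 Jordan block J_3(3): exp(t · J_3(3)) = e^(3t)·(I + t·N + (t^2/2)·N^2), where N is the 3×3 nilpotent shift.

After assembling e^{tJ} and conjugating by P, we get:

e^{tM} =
  [exp(3*t), t^2*exp(3*t)/2 - 3*t*exp(3*t), t^2*exp(3*t)/2 - 4*t*exp(3*t)]
  [0, t*exp(3*t) + exp(3*t), t*exp(3*t)]
  [0, -t*exp(3*t), -t*exp(3*t) + exp(3*t)]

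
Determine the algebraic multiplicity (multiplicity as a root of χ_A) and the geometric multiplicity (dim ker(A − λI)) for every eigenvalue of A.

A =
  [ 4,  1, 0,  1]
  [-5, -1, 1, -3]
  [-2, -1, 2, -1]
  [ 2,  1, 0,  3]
λ = 2: alg = 4, geom = 2

Step 1 — factor the characteristic polynomial to read off the algebraic multiplicities:
  χ_A(x) = (x - 2)^4

Step 2 — compute geometric multiplicities via the rank-nullity identity g(λ) = n − rank(A − λI):
  rank(A − (2)·I) = 2, so dim ker(A − (2)·I) = n − 2 = 2

Summary:
  λ = 2: algebraic multiplicity = 4, geometric multiplicity = 2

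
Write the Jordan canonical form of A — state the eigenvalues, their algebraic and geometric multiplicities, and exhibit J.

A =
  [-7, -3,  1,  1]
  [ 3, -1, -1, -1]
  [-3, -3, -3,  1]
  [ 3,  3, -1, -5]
J_2(-4) ⊕ J_1(-4) ⊕ J_1(-4)

The characteristic polynomial is
  det(x·I − A) = x^4 + 16*x^3 + 96*x^2 + 256*x + 256 = (x + 4)^4

Eigenvalues and multiplicities (the geometric multiplicity of λ is n − rank(A − λI), which equals the number of Jordan blocks for λ):
  λ = -4: algebraic multiplicity = 4, geometric multiplicity = 3

Determining the block sizes for each eigenvalue:
  λ = -4: 3 blocks summing to 4 forces exactly one block of size 2 and the rest size 1 → block sizes [2, 1, 1]

Assembling the blocks gives a Jordan form
J =
  [-4,  1,  0,  0]
  [ 0, -4,  0,  0]
  [ 0,  0, -4,  0]
  [ 0,  0,  0, -4]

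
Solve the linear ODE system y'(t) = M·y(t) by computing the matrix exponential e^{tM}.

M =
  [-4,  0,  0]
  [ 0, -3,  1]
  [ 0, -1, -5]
e^{tM} =
  [exp(-4*t), 0, 0]
  [0, t*exp(-4*t) + exp(-4*t), t*exp(-4*t)]
  [0, -t*exp(-4*t), -t*exp(-4*t) + exp(-4*t)]

Strategy: write M = P · J · P⁻¹ where J is a Jordan canonical form, so e^{tM} = P · e^{tJ} · P⁻¹, and e^{tJ} can be computed block-by-block.

M has Jordan form
J =
  [-4,  1,  0]
  [ 0, -4,  0]
  [ 0,  0, -4]
(up to reordering of blocks).

Per-block formulas:
  For a 1×1 block at λ = -4: exp(t · [-4]) = [e^(-4t)].
  For a 2×2 Jordan block J_2(-4): exp(t · J_2(-4)) = e^(-4t)·(I + t·N), where N is the 2×2 nilpotent shift.

After assembling e^{tJ} and conjugating by P, we get:

e^{tM} =
  [exp(-4*t), 0, 0]
  [0, t*exp(-4*t) + exp(-4*t), t*exp(-4*t)]
  [0, -t*exp(-4*t), -t*exp(-4*t) + exp(-4*t)]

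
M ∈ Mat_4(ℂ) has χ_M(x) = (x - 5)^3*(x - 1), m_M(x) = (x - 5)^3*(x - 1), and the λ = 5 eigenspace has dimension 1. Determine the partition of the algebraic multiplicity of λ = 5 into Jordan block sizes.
Block sizes for λ = 5: [3]

Step 1 — from the characteristic polynomial, algebraic multiplicity of λ = 5 is 3. From dim ker(M − (5)·I) = 1, there are exactly 1 Jordan blocks for λ = 5.
Step 2 — from the minimal polynomial, the factor (x − 5)^3 tells us the largest block for λ = 5 has size 3.
Step 3 — with total size 3, 1 blocks, and largest block 3, the block sizes (in nonincreasing order) are [3].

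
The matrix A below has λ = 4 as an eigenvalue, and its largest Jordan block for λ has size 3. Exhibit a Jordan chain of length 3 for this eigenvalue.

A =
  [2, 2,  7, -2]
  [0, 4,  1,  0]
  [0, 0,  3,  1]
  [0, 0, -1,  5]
A Jordan chain for λ = 4 of length 3:
v_1 = (-1, -1, 0, 0)ᵀ
v_2 = (-1, 1, -1, -1)ᵀ
v_3 = (4, 0, 1, 0)ᵀ

Let N = A − (4)·I. We want v_3 with N^3 v_3 = 0 but N^2 v_3 ≠ 0; then v_{j-1} := N · v_j for j = 3, …, 2.

Pick v_3 = (4, 0, 1, 0)ᵀ.
Then v_2 = N · v_3 = (-1, 1, -1, -1)ᵀ.
Then v_1 = N · v_2 = (-1, -1, 0, 0)ᵀ.

Sanity check: (A − (4)·I) v_1 = (0, 0, 0, 0)ᵀ = 0. ✓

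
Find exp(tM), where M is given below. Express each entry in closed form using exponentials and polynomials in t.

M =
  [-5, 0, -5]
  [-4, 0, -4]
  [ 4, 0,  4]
e^{tM} =
  [-4 + 5*exp(-t), 0, -5 + 5*exp(-t)]
  [-4 + 4*exp(-t), 1, -4 + 4*exp(-t)]
  [4 - 4*exp(-t), 0, 5 - 4*exp(-t)]

Strategy: write M = P · J · P⁻¹ where J is a Jordan canonical form, so e^{tM} = P · e^{tJ} · P⁻¹, and e^{tJ} can be computed block-by-block.

M has Jordan form
J =
  [-1, 0, 0]
  [ 0, 0, 0]
  [ 0, 0, 0]
(up to reordering of blocks).

Per-block formulas:
  For a 1×1 block at λ = 0: exp(t · [0]) = [e^(0t)].
  For a 1×1 block at λ = -1: exp(t · [-1]) = [e^(-1t)].

After assembling e^{tJ} and conjugating by P, we get:

e^{tM} =
  [-4 + 5*exp(-t), 0, -5 + 5*exp(-t)]
  [-4 + 4*exp(-t), 1, -4 + 4*exp(-t)]
  [4 - 4*exp(-t), 0, 5 - 4*exp(-t)]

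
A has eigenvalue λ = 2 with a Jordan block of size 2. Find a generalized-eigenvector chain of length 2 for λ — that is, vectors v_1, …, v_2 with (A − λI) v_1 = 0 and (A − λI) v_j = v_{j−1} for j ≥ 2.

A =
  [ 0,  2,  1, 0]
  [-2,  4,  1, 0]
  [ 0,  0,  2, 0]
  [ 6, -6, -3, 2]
A Jordan chain for λ = 2 of length 2:
v_1 = (-2, -2, 0, 6)ᵀ
v_2 = (1, 0, 0, 0)ᵀ

Let N = A − (2)·I. We want v_2 with N^2 v_2 = 0 but N^1 v_2 ≠ 0; then v_{j-1} := N · v_j for j = 2, …, 2.

Pick v_2 = (1, 0, 0, 0)ᵀ.
Then v_1 = N · v_2 = (-2, -2, 0, 6)ᵀ.

Sanity check: (A − (2)·I) v_1 = (0, 0, 0, 0)ᵀ = 0. ✓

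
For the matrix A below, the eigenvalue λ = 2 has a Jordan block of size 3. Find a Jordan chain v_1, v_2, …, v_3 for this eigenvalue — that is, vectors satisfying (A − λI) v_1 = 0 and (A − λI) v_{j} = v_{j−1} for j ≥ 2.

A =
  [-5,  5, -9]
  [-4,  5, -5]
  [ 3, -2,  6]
A Jordan chain for λ = 2 of length 3:
v_1 = (2, 1, -1)ᵀ
v_2 = (-7, -4, 3)ᵀ
v_3 = (1, 0, 0)ᵀ

Let N = A − (2)·I. We want v_3 with N^3 v_3 = 0 but N^2 v_3 ≠ 0; then v_{j-1} := N · v_j for j = 3, …, 2.

Pick v_3 = (1, 0, 0)ᵀ.
Then v_2 = N · v_3 = (-7, -4, 3)ᵀ.
Then v_1 = N · v_2 = (2, 1, -1)ᵀ.

Sanity check: (A − (2)·I) v_1 = (0, 0, 0)ᵀ = 0. ✓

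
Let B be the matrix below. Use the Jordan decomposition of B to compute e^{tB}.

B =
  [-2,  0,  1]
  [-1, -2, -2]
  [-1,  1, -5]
e^{tB} =
  [t*exp(-3*t) + exp(-3*t), t^2*exp(-3*t)/2, -t^2*exp(-3*t)/2 + t*exp(-3*t)]
  [-t*exp(-3*t), -t^2*exp(-3*t)/2 + t*exp(-3*t) + exp(-3*t), t^2*exp(-3*t)/2 - 2*t*exp(-3*t)]
  [-t*exp(-3*t), -t^2*exp(-3*t)/2 + t*exp(-3*t), t^2*exp(-3*t)/2 - 2*t*exp(-3*t) + exp(-3*t)]

Strategy: write B = P · J · P⁻¹ where J is a Jordan canonical form, so e^{tB} = P · e^{tJ} · P⁻¹, and e^{tJ} can be computed block-by-block.

B has Jordan form
J =
  [-3,  1,  0]
  [ 0, -3,  1]
  [ 0,  0, -3]
(up to reordering of blocks).

Per-block formulas:
  For a 3×3 Jordan block J_3(-3): exp(t · J_3(-3)) = e^(-3t)·(I + t·N + (t^2/2)·N^2), where N is the 3×3 nilpotent shift.

After assembling e^{tJ} and conjugating by P, we get:

e^{tB} =
  [t*exp(-3*t) + exp(-3*t), t^2*exp(-3*t)/2, -t^2*exp(-3*t)/2 + t*exp(-3*t)]
  [-t*exp(-3*t), -t^2*exp(-3*t)/2 + t*exp(-3*t) + exp(-3*t), t^2*exp(-3*t)/2 - 2*t*exp(-3*t)]
  [-t*exp(-3*t), -t^2*exp(-3*t)/2 + t*exp(-3*t), t^2*exp(-3*t)/2 - 2*t*exp(-3*t) + exp(-3*t)]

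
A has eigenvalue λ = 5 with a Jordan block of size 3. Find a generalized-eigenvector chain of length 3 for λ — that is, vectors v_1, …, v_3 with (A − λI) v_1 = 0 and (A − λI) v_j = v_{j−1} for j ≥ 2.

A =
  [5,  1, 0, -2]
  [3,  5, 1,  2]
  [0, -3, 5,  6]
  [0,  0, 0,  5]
A Jordan chain for λ = 5 of length 3:
v_1 = (3, 0, -9, 0)ᵀ
v_2 = (0, 3, 0, 0)ᵀ
v_3 = (1, 0, 0, 0)ᵀ

Let N = A − (5)·I. We want v_3 with N^3 v_3 = 0 but N^2 v_3 ≠ 0; then v_{j-1} := N · v_j for j = 3, …, 2.

Pick v_3 = (1, 0, 0, 0)ᵀ.
Then v_2 = N · v_3 = (0, 3, 0, 0)ᵀ.
Then v_1 = N · v_2 = (3, 0, -9, 0)ᵀ.

Sanity check: (A − (5)·I) v_1 = (0, 0, 0, 0)ᵀ = 0. ✓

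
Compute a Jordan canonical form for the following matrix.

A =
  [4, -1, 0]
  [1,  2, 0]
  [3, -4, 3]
J_3(3)

The characteristic polynomial is
  det(x·I − A) = x^3 - 9*x^2 + 27*x - 27 = (x - 3)^3

Eigenvalues and multiplicities (the geometric multiplicity of λ is n − rank(A − λI), which equals the number of Jordan blocks for λ):
  λ = 3: algebraic multiplicity = 3, geometric multiplicity = 1

Determining the block sizes for each eigenvalue:
  λ = 3: one block (gm = 1), so the single block has size am = 3 → block sizes [3]

Assembling the blocks gives a Jordan form
J =
  [3, 1, 0]
  [0, 3, 1]
  [0, 0, 3]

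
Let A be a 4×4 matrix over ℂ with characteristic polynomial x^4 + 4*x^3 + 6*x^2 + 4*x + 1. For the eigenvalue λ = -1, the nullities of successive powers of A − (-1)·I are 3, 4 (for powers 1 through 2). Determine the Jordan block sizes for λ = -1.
Block sizes for λ = -1: [2, 1, 1]

From the dimensions of kernels of powers, the number of Jordan blocks of size at least j is d_j − d_{j−1} where d_j = dim ker(N^j) (with d_0 = 0). Computing the differences gives [3, 1].
The number of blocks of size exactly k is (#blocks of size ≥ k) − (#blocks of size ≥ k + 1), so the partition is: 2 block(s) of size 1, 1 block(s) of size 2.
In nonincreasing order the block sizes are [2, 1, 1].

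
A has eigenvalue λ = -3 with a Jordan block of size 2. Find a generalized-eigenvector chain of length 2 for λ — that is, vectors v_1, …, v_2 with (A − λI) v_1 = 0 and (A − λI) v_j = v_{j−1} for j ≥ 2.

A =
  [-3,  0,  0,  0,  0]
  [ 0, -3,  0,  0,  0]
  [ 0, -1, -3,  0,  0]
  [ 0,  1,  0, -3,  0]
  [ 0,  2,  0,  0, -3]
A Jordan chain for λ = -3 of length 2:
v_1 = (0, 0, -1, 1, 2)ᵀ
v_2 = (0, 1, 0, 0, 0)ᵀ

Let N = A − (-3)·I. We want v_2 with N^2 v_2 = 0 but N^1 v_2 ≠ 0; then v_{j-1} := N · v_j for j = 2, …, 2.

Pick v_2 = (0, 1, 0, 0, 0)ᵀ.
Then v_1 = N · v_2 = (0, 0, -1, 1, 2)ᵀ.

Sanity check: (A − (-3)·I) v_1 = (0, 0, 0, 0, 0)ᵀ = 0. ✓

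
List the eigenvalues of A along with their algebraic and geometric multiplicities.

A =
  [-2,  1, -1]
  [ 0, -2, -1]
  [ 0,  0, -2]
λ = -2: alg = 3, geom = 1

Step 1 — factor the characteristic polynomial to read off the algebraic multiplicities:
  χ_A(x) = (x + 2)^3

Step 2 — compute geometric multiplicities via the rank-nullity identity g(λ) = n − rank(A − λI):
  rank(A − (-2)·I) = 2, so dim ker(A − (-2)·I) = n − 2 = 1

Summary:
  λ = -2: algebraic multiplicity = 3, geometric multiplicity = 1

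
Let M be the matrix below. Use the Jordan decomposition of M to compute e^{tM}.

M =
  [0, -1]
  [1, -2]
e^{tM} =
  [t*exp(-t) + exp(-t), -t*exp(-t)]
  [t*exp(-t), -t*exp(-t) + exp(-t)]

Strategy: write M = P · J · P⁻¹ where J is a Jordan canonical form, so e^{tM} = P · e^{tJ} · P⁻¹, and e^{tJ} can be computed block-by-block.

M has Jordan form
J =
  [-1,  1]
  [ 0, -1]
(up to reordering of blocks).

Per-block formulas:
  For a 2×2 Jordan block J_2(-1): exp(t · J_2(-1)) = e^(-1t)·(I + t·N), where N is the 2×2 nilpotent shift.

After assembling e^{tJ} and conjugating by P, we get:

e^{tM} =
  [t*exp(-t) + exp(-t), -t*exp(-t)]
  [t*exp(-t), -t*exp(-t) + exp(-t)]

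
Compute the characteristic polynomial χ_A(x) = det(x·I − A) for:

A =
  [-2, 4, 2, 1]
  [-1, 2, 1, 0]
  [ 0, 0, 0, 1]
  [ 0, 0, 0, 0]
x^4

Expanding det(x·I − A) (e.g. by cofactor expansion or by noting that A is similar to its Jordan form J, which has the same characteristic polynomial as A) gives
  χ_A(x) = x^4
which factors as x^4. The eigenvalues (with algebraic multiplicities) are λ = 0 with multiplicity 4.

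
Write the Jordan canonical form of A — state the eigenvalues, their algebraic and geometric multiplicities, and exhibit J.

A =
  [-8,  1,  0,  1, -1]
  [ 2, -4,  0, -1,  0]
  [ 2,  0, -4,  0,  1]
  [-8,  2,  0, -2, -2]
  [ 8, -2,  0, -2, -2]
J_3(-4) ⊕ J_2(-4)

The characteristic polynomial is
  det(x·I − A) = x^5 + 20*x^4 + 160*x^3 + 640*x^2 + 1280*x + 1024 = (x + 4)^5

Eigenvalues and multiplicities (the geometric multiplicity of λ is n − rank(A − λI), which equals the number of Jordan blocks for λ):
  λ = -4: algebraic multiplicity = 5, geometric multiplicity = 2

Determining the block sizes for each eigenvalue:
  λ = -4: with am = 5 and gm = 2, the partition is not yet determined (e.g. several partitions of 5 into 2 parts exist). Let N = A − (-4)·I. Computing rank(N^1) = 3, rank(N^2) = 1, rank(N^3) = 0; the number of blocks of size ≥ j is rank(N^{j−1}) − rank(N^j), giving [2, 2, 1]. So we have 1 block(s) of size 3, 1 block(s) of size 2 → block sizes [3, 2]

Assembling the blocks gives a Jordan form
J =
  [-4,  1,  0,  0,  0]
  [ 0, -4,  1,  0,  0]
  [ 0,  0, -4,  0,  0]
  [ 0,  0,  0, -4,  1]
  [ 0,  0,  0,  0, -4]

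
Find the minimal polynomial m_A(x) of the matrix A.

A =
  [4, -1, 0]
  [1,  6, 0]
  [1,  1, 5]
x^2 - 10*x + 25

The characteristic polynomial is χ_A(x) = (x - 5)^3, so the eigenvalues are known. The minimal polynomial is
  m_A(x) = Π_λ (x − λ)^{k_λ}
where k_λ is the size of the *largest* Jordan block for λ (equivalently, the smallest k with (A − λI)^k v = 0 for every generalised eigenvector v of λ).

  λ = 5: largest Jordan block has size 2, contributing (x − 5)^2

So m_A(x) = (x - 5)^2 = x^2 - 10*x + 25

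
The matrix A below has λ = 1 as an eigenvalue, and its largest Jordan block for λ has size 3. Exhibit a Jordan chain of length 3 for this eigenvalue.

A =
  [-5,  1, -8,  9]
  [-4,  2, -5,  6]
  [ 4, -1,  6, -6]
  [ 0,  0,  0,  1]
A Jordan chain for λ = 1 of length 3:
v_1 = (3, 2, -2, 0)ᵀ
v_2 = (1, 1, -1, 0)ᵀ
v_3 = (0, 1, 0, 0)ᵀ

Let N = A − (1)·I. We want v_3 with N^3 v_3 = 0 but N^2 v_3 ≠ 0; then v_{j-1} := N · v_j for j = 3, …, 2.

Pick v_3 = (0, 1, 0, 0)ᵀ.
Then v_2 = N · v_3 = (1, 1, -1, 0)ᵀ.
Then v_1 = N · v_2 = (3, 2, -2, 0)ᵀ.

Sanity check: (A − (1)·I) v_1 = (0, 0, 0, 0)ᵀ = 0. ✓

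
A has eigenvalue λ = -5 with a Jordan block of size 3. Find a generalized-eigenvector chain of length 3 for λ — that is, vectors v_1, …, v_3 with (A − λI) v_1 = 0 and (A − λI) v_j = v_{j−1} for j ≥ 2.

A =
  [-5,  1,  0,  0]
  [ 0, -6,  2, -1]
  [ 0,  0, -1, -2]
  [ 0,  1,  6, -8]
A Jordan chain for λ = -5 of length 3:
v_1 = (-1, 0, -2, -4)ᵀ
v_2 = (1, -1, 0, 1)ᵀ
v_3 = (0, 1, 0, 0)ᵀ

Let N = A − (-5)·I. We want v_3 with N^3 v_3 = 0 but N^2 v_3 ≠ 0; then v_{j-1} := N · v_j for j = 3, …, 2.

Pick v_3 = (0, 1, 0, 0)ᵀ.
Then v_2 = N · v_3 = (1, -1, 0, 1)ᵀ.
Then v_1 = N · v_2 = (-1, 0, -2, -4)ᵀ.

Sanity check: (A − (-5)·I) v_1 = (0, 0, 0, 0)ᵀ = 0. ✓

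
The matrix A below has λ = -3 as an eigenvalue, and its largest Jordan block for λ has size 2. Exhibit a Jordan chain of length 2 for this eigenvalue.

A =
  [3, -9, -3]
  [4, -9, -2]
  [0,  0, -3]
A Jordan chain for λ = -3 of length 2:
v_1 = (6, 4, 0)ᵀ
v_2 = (1, 0, 0)ᵀ

Let N = A − (-3)·I. We want v_2 with N^2 v_2 = 0 but N^1 v_2 ≠ 0; then v_{j-1} := N · v_j for j = 2, …, 2.

Pick v_2 = (1, 0, 0)ᵀ.
Then v_1 = N · v_2 = (6, 4, 0)ᵀ.

Sanity check: (A − (-3)·I) v_1 = (0, 0, 0)ᵀ = 0. ✓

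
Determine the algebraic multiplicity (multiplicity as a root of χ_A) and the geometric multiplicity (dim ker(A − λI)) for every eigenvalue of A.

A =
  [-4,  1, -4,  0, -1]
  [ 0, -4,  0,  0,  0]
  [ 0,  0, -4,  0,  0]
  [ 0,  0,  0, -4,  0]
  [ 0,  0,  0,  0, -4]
λ = -4: alg = 5, geom = 4

Step 1 — factor the characteristic polynomial to read off the algebraic multiplicities:
  χ_A(x) = (x + 4)^5

Step 2 — compute geometric multiplicities via the rank-nullity identity g(λ) = n − rank(A − λI):
  rank(A − (-4)·I) = 1, so dim ker(A − (-4)·I) = n − 1 = 4

Summary:
  λ = -4: algebraic multiplicity = 5, geometric multiplicity = 4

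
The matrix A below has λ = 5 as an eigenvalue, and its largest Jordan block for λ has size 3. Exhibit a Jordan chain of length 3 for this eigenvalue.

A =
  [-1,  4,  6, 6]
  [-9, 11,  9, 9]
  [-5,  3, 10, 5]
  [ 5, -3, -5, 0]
A Jordan chain for λ = 5 of length 3:
v_1 = (0, 0, 3, -3)ᵀ
v_2 = (-6, -9, -5, 5)ᵀ
v_3 = (1, 0, 0, 0)ᵀ

Let N = A − (5)·I. We want v_3 with N^3 v_3 = 0 but N^2 v_3 ≠ 0; then v_{j-1} := N · v_j for j = 3, …, 2.

Pick v_3 = (1, 0, 0, 0)ᵀ.
Then v_2 = N · v_3 = (-6, -9, -5, 5)ᵀ.
Then v_1 = N · v_2 = (0, 0, 3, -3)ᵀ.

Sanity check: (A − (5)·I) v_1 = (0, 0, 0, 0)ᵀ = 0. ✓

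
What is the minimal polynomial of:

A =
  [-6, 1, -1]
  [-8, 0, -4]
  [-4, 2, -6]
x^2 + 8*x + 16

The characteristic polynomial is χ_A(x) = (x + 4)^3, so the eigenvalues are known. The minimal polynomial is
  m_A(x) = Π_λ (x − λ)^{k_λ}
where k_λ is the size of the *largest* Jordan block for λ (equivalently, the smallest k with (A − λI)^k v = 0 for every generalised eigenvector v of λ).

  λ = -4: largest Jordan block has size 2, contributing (x + 4)^2

So m_A(x) = (x + 4)^2 = x^2 + 8*x + 16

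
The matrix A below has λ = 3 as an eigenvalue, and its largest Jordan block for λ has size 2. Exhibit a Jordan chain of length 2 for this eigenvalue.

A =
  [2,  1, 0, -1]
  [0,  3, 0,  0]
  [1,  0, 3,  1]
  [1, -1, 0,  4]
A Jordan chain for λ = 3 of length 2:
v_1 = (-1, 0, 1, 1)ᵀ
v_2 = (1, 0, 0, 0)ᵀ

Let N = A − (3)·I. We want v_2 with N^2 v_2 = 0 but N^1 v_2 ≠ 0; then v_{j-1} := N · v_j for j = 2, …, 2.

Pick v_2 = (1, 0, 0, 0)ᵀ.
Then v_1 = N · v_2 = (-1, 0, 1, 1)ᵀ.

Sanity check: (A − (3)·I) v_1 = (0, 0, 0, 0)ᵀ = 0. ✓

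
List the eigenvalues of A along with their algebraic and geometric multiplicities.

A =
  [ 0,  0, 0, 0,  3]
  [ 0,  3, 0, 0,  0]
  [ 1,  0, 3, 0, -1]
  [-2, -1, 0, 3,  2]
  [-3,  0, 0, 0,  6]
λ = 3: alg = 5, geom = 3

Step 1 — factor the characteristic polynomial to read off the algebraic multiplicities:
  χ_A(x) = (x - 3)^5

Step 2 — compute geometric multiplicities via the rank-nullity identity g(λ) = n − rank(A − λI):
  rank(A − (3)·I) = 2, so dim ker(A − (3)·I) = n − 2 = 3

Summary:
  λ = 3: algebraic multiplicity = 5, geometric multiplicity = 3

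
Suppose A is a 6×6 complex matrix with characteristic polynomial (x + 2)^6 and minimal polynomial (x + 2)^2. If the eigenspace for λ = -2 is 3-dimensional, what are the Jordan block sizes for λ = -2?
Block sizes for λ = -2: [2, 2, 2]

Step 1 — from the characteristic polynomial, algebraic multiplicity of λ = -2 is 6. From dim ker(A − (-2)·I) = 3, there are exactly 3 Jordan blocks for λ = -2.
Step 2 — from the minimal polynomial, the factor (x + 2)^2 tells us the largest block for λ = -2 has size 2.
Step 3 — with total size 6, 3 blocks, and largest block 2, the block sizes (in nonincreasing order) are [2, 2, 2].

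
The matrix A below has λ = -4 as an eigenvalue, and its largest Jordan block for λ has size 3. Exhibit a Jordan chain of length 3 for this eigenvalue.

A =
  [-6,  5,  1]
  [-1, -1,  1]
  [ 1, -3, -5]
A Jordan chain for λ = -4 of length 3:
v_1 = (2, 1, -1)ᵀ
v_2 = (5, 3, -3)ᵀ
v_3 = (0, 1, 0)ᵀ

Let N = A − (-4)·I. We want v_3 with N^3 v_3 = 0 but N^2 v_3 ≠ 0; then v_{j-1} := N · v_j for j = 3, …, 2.

Pick v_3 = (0, 1, 0)ᵀ.
Then v_2 = N · v_3 = (5, 3, -3)ᵀ.
Then v_1 = N · v_2 = (2, 1, -1)ᵀ.

Sanity check: (A − (-4)·I) v_1 = (0, 0, 0)ᵀ = 0. ✓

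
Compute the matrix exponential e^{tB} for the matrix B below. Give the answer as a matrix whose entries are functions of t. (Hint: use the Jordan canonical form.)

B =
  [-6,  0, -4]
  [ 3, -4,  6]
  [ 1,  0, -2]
e^{tB} =
  [-2*t*exp(-4*t) + exp(-4*t), 0, -4*t*exp(-4*t)]
  [3*t*exp(-4*t), exp(-4*t), 6*t*exp(-4*t)]
  [t*exp(-4*t), 0, 2*t*exp(-4*t) + exp(-4*t)]

Strategy: write B = P · J · P⁻¹ where J is a Jordan canonical form, so e^{tB} = P · e^{tJ} · P⁻¹, and e^{tJ} can be computed block-by-block.

B has Jordan form
J =
  [-4,  1,  0]
  [ 0, -4,  0]
  [ 0,  0, -4]
(up to reordering of blocks).

Per-block formulas:
  For a 2×2 Jordan block J_2(-4): exp(t · J_2(-4)) = e^(-4t)·(I + t·N), where N is the 2×2 nilpotent shift.
  For a 1×1 block at λ = -4: exp(t · [-4]) = [e^(-4t)].

After assembling e^{tJ} and conjugating by P, we get:

e^{tB} =
  [-2*t*exp(-4*t) + exp(-4*t), 0, -4*t*exp(-4*t)]
  [3*t*exp(-4*t), exp(-4*t), 6*t*exp(-4*t)]
  [t*exp(-4*t), 0, 2*t*exp(-4*t) + exp(-4*t)]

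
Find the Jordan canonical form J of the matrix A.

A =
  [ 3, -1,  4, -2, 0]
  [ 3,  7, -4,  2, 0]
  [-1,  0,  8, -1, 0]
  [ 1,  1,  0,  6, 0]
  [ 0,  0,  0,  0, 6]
J_2(6) ⊕ J_2(6) ⊕ J_1(6)

The characteristic polynomial is
  det(x·I − A) = x^5 - 30*x^4 + 360*x^3 - 2160*x^2 + 6480*x - 7776 = (x - 6)^5

Eigenvalues and multiplicities (the geometric multiplicity of λ is n − rank(A − λI), which equals the number of Jordan blocks for λ):
  λ = 6: algebraic multiplicity = 5, geometric multiplicity = 3

Determining the block sizes for each eigenvalue:
  λ = 6: with am = 5 and gm = 3, the partition is not yet determined (e.g. several partitions of 5 into 3 parts exist). Let N = A − (6)·I. Computing rank(N^1) = 2, rank(N^2) = 0; the number of blocks of size ≥ j is rank(N^{j−1}) − rank(N^j), giving [3, 2]. So we have 2 block(s) of size 2, 1 block(s) of size 1 → block sizes [2, 2, 1]

Assembling the blocks gives a Jordan form
J =
  [6, 1, 0, 0, 0]
  [0, 6, 0, 0, 0]
  [0, 0, 6, 1, 0]
  [0, 0, 0, 6, 0]
  [0, 0, 0, 0, 6]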